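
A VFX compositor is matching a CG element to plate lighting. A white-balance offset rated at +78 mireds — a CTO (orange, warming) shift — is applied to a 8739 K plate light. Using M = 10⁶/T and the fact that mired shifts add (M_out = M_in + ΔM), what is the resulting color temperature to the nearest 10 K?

5200 K

M_in = 10⁶/8739 = 114.43 mireds.
M_out = 114.43 + (+78) = 192.43 mireds.
T_out = 10⁶/192.43 = 5196.7 K → 5200 K.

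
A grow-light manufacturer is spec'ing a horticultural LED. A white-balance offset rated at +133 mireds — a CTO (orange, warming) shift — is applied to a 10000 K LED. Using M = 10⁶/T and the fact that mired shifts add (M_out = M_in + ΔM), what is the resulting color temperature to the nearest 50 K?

M_in = 10⁶/10000 = 100.00 mireds.
M_out = 100.00 + (+133) = 233.00 mireds.
T_out = 10⁶/233.00 = 4291.8 K → 4300 K.

4300 K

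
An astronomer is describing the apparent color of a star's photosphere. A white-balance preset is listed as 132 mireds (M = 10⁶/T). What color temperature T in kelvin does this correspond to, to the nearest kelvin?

T = 10⁶ / 132 = 7575.76 K → 7576 K.

7576 K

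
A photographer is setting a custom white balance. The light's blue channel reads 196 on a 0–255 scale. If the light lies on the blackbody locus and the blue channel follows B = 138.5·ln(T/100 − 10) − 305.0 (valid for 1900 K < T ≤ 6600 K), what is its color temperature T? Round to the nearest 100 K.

ln(t − 10) = (196 + 305.0) / 138.5 = 3.6173.
t − 10 = e^3.6173 = 37.238, so t = 47.238.
T = 100·t = 4724 K → 4700 K to the nearest 100 K.

4700 K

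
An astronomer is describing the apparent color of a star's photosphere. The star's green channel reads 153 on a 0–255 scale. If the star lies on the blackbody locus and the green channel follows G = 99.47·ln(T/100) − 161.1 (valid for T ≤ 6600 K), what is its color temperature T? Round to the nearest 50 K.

2350 K

ln t = (153 + 161.1) / 99.47 = 3.1577.
t = e^3.1577 = 23.517.
T = 100·t = 2352 K → 2350 K to the nearest 50 K.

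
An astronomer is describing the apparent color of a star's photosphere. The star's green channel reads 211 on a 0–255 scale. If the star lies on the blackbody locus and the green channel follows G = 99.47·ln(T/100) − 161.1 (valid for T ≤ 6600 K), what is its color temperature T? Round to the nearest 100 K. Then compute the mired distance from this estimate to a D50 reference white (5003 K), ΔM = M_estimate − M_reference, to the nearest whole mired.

+38 mireds

ln t = (211 + 161.1) / 99.47 = 3.7408.
t = e^3.7408 = 42.133.
T = 100·t = 4213 K → 4200 K to the nearest 100 K.
M_estimate = 10⁶/4200 = 238.10; M_reference = 10⁶/5003 = 199.88.
ΔM = 238.10 − 199.88 = 38.22 → +38 mireds.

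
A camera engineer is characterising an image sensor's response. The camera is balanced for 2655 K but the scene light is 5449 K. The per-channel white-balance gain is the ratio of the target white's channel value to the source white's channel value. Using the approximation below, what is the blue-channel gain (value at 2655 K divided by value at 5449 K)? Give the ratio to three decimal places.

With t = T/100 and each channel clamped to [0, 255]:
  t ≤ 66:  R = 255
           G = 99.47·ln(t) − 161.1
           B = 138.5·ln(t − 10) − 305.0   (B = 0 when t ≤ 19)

At 5449 K (t = 54.49):
  B = 138.5·ln(54.49 − 10) − 305.0 = 138.5·ln 44.49 − 305.0 = 138.5·3.7953 − 305.0 = 220.644.
At 2655 K (t = 26.55):
  B = 138.5·ln(26.55 − 10) − 305.0 = 138.5·ln 16.55 − 305.0 = 138.5·2.8064 − 305.0 = 83.684.
Gain = 83.684 / 220.644 = 0.3793 → 0.379.

0.379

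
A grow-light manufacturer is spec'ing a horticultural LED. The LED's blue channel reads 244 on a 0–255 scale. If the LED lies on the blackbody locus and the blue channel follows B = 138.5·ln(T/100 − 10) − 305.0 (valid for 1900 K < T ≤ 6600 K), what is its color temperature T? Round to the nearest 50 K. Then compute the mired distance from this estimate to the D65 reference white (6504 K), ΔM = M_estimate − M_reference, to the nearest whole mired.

+6 mireds

ln(t − 10) = (244 + 305.0) / 138.5 = 3.9639.
t − 10 = e^3.9639 = 52.662, so t = 62.662.
T = 100·t = 6266 K → 6250 K to the nearest 50 K.
M_estimate = 10⁶/6250 = 160.00; M_reference = 10⁶/6504 = 153.75.
ΔM = 160.00 − 153.75 = 6.25 → +6 mireds.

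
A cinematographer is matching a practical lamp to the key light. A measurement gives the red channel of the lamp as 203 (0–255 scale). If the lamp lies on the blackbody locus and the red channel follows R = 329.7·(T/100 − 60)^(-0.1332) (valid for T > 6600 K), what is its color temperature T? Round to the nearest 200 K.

(t − 60)^(-0.1332) = 203/329.7 = 0.61571.
t − 60 = 0.61571^(1/-0.1332) = 0.61571^(-7.508) = 38.129, so t = 98.129.
T = 100·t = 9813 K → 9800 K to the nearest 200 K.

9800 K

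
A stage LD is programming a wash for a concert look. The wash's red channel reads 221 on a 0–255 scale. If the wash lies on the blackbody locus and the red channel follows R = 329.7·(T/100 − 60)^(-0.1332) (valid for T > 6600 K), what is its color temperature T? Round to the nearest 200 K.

8000 K

(t − 60)^(-0.1332) = 221/329.7 = 0.67031.
t − 60 = 0.67031^(1/-0.1332) = 0.67031^(-7.508) = 20.149, so t = 80.149.
T = 100·t = 8015 K → 8000 K to the nearest 200 K.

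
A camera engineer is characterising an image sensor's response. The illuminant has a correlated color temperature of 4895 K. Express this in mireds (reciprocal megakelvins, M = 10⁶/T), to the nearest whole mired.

M = 10⁶ / 4895 = 204.290 → 204 mireds.

204 mireds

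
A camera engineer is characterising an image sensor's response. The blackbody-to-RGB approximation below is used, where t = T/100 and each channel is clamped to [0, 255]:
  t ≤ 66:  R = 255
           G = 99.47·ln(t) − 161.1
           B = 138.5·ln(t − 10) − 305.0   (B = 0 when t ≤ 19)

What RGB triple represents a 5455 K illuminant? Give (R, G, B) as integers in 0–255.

(255, 237, 221)

t = 5455/100 = 54.55; the t ≤ 66 branch applies.
R = 255 by definition for t ≤ 66.
G = 99.47·ln 54.55 − 161.1 = 99.47·3.9991 − 161.1 = 236.692.
B = 138.5·ln(54.55 − 10) − 305.0 = 138.5·ln 44.55 − 305.0 = 138.5·3.7966 − 305.0 = 220.831.
Rounded: (255, 237, 221).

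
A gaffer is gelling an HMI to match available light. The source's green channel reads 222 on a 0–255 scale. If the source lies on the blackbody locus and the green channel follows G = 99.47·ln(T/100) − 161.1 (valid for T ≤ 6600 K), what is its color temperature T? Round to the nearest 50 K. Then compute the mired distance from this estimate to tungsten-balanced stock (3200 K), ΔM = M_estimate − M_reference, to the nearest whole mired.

-100 mireds

ln t = (222 + 161.1) / 99.47 = 3.8514.
t = e^3.8514 = 47.059.
T = 100·t = 4706 K → 4700 K to the nearest 50 K.
M_estimate = 10⁶/4700 = 212.77; M_reference = 10⁶/3200 = 312.50.
ΔM = 212.77 − 312.50 = -99.73 → -100 mireds.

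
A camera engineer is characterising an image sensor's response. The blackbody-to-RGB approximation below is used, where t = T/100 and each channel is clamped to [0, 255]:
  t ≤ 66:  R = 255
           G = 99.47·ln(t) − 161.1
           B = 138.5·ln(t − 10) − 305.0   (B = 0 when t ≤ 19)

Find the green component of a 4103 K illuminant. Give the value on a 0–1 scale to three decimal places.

0.817

t = 4103/100 = 41.03; the t ≤ 66 branch applies.
G = 99.47·ln 41.03 − 161.1 = 99.47·3.7143 − 161.1 = 208.362.
On a 0–1 scale: 208.362/255 = 0.8171 → 0.817.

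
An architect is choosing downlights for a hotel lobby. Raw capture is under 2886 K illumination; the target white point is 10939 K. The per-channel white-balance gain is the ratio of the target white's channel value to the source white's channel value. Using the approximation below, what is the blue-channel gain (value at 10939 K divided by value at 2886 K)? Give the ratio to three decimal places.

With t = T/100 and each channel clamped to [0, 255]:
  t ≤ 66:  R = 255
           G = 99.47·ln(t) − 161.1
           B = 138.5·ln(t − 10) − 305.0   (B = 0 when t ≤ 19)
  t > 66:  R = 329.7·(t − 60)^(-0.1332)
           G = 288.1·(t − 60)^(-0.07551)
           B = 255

2.505

At 2886 K (t = 28.86):
  B = 138.5·ln(28.86 − 10) − 305.0 = 138.5·ln 18.86 − 305.0 = 138.5·2.9370 − 305.0 = 101.780.
At 10939 K (t = 109.39):
  B = 255 by definition for t > 66.
Gain = 255.000 / 101.780 = 2.5054 → 2.505.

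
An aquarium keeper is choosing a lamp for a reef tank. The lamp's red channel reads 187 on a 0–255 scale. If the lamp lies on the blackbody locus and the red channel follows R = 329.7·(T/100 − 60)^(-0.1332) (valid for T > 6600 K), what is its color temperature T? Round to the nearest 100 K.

(t − 60)^(-0.1332) = 187/329.7 = 0.56718.
t − 60 = 0.56718^(1/-0.1332) = 0.56718^(-7.508) = 70.620, so t = 130.620.
T = 100·t = 13062 K → 13100 K to the nearest 100 K.

13100 K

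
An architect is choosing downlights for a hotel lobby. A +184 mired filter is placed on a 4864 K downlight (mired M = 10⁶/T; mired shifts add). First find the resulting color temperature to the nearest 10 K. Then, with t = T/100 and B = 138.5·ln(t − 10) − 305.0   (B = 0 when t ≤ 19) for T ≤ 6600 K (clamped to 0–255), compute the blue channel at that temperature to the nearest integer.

M_in = 10⁶/4864 = 205.59; M_out = 205.59 + (+184) = 389.59.
T_out = 10⁶/389.59 = 2566.8 K → 2570 K; t = 25.7.
B = 138.5·ln(25.7 − 10) − 305.0 = 138.5·ln 15.7 − 305.0 = 138.5·2.7537 − 305.0 = 76.382.
Rounded: 76.

76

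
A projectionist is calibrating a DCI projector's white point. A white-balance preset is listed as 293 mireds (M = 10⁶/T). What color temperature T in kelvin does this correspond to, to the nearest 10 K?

T = 10⁶ / 293 = 3412.97 K → 3410 K.

3410 K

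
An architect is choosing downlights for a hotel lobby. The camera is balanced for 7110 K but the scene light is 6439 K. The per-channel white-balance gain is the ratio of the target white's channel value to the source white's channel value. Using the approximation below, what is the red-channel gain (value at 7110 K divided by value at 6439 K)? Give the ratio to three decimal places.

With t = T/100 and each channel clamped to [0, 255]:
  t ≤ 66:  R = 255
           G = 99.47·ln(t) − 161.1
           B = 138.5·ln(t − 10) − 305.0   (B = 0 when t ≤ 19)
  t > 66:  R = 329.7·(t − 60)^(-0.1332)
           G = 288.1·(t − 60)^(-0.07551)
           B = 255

At 6439 K (t = 64.39):
  R = 255 by definition for t ≤ 66.
At 7110 K (t = 71.1):
  R = 329.7·(71.1 − 60)^(-0.1332) = 329.7·11.1^(-0.1332) = 329.7·0.72571 = 239.267.
Gain = 239.267 / 255.000 = 0.9383 → 0.938.

0.938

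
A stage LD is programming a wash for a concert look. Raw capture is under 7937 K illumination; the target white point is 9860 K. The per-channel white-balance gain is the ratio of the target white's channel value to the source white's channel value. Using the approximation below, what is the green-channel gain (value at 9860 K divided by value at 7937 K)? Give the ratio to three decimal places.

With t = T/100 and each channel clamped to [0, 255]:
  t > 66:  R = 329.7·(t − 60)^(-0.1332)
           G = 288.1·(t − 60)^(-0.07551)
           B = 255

At 7937 K (t = 79.37):
  G = 288.1·(79.37 − 60)^(-0.07551) = 288.1·19.37^(-0.07551) = 288.1·0.79948 = 230.331.
At 9860 K (t = 98.6):
  G = 288.1·(98.6 − 60)^(-0.07551) = 288.1·38.6^(-0.07551) = 288.1·0.75892 = 218.645.
Gain = 218.645 / 230.331 = 0.9493 → 0.949.

0.949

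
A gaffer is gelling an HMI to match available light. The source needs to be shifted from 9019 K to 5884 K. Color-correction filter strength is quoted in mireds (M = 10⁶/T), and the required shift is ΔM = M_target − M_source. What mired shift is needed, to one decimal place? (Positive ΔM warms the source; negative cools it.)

+59.1 mireds

M_source = 10⁶/9019 = 110.877; M_target = 10⁶/5884 = 169.952.
ΔM = 169.952 − 110.877 = 59.075 → +59.1 mireds, a warming shift.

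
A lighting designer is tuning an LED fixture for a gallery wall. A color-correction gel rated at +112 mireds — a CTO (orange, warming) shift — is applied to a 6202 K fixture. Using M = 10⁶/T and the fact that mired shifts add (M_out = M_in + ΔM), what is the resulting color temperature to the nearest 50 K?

3650 K

M_in = 10⁶/6202 = 161.24 mireds.
M_out = 161.24 + (+112) = 273.24 mireds.
T_out = 10⁶/273.24 = 3659.8 K → 3650 K.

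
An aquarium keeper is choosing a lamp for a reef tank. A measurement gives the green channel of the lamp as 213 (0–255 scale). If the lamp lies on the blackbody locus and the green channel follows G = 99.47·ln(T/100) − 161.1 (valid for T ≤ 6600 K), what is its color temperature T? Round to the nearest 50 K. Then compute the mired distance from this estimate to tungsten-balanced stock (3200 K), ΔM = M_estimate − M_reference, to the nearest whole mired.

ln t = (213 + 161.1) / 99.47 = 3.7609.
t = e^3.7609 = 42.989.
T = 100·t = 4299 K → 4300 K to the nearest 50 K.
M_estimate = 10⁶/4300 = 232.56; M_reference = 10⁶/3200 = 312.50.
ΔM = 232.56 − 312.50 = -79.94 → -80 mireds.

-80 mireds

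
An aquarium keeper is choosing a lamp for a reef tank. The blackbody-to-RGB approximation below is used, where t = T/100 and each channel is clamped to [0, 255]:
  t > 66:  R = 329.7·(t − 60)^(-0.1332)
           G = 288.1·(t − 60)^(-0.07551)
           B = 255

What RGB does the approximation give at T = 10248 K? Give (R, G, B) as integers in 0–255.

(200, 217, 255)

t = 10248/100 = 102.48; the t > 66 branch applies.
R = 329.7·(102.48 − 60)^(-0.1332) = 329.7·42.48^(-0.1332) = 329.7·0.60691 = 200.099.
G = 288.1·(102.48 − 60)^(-0.07551) = 288.1·42.48^(-0.07551) = 288.1·0.75345 = 217.070.
B = 255 by definition for t > 66.
Rounded: (200, 217, 255).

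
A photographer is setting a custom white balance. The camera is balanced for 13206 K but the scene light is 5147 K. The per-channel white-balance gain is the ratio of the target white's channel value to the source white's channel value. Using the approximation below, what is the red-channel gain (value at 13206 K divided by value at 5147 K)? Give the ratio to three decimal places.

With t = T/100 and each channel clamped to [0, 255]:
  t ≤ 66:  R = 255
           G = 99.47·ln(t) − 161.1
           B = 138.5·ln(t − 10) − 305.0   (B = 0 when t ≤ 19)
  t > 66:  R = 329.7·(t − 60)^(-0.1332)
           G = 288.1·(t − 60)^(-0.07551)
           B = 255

0.731

At 5147 K (t = 51.47):
  R = 255 by definition for t ≤ 66.
At 13206 K (t = 132.06):
  R = 329.7·(132.06 − 60)^(-0.1332) = 329.7·72.06^(-0.1332) = 329.7·0.56566 = 186.498.
Gain = 186.498 / 255.000 = 0.7314 → 0.731.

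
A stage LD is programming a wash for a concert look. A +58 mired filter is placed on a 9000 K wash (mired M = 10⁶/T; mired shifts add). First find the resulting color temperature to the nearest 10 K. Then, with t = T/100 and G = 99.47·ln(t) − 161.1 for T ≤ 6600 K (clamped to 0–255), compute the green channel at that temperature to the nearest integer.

245

M_in = 10⁶/9000 = 111.11; M_out = 111.11 + (+58) = 169.11.
T_out = 10⁶/169.11 = 5913.3 K → 5910 K; t = 59.1.
G = 99.47·ln 59.1 − 161.1 = 99.47·4.0792 − 161.1 = 244.661.
Rounded: 245.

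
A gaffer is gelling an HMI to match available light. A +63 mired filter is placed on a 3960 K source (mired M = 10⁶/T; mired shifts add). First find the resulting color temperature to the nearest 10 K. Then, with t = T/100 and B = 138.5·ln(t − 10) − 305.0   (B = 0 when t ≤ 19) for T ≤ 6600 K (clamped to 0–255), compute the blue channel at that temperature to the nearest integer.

M_in = 10⁶/3960 = 252.53; M_out = 252.53 + (+63) = 315.53.
T_out = 10⁶/315.53 = 3169.3 K → 3170 K; t = 31.7.
B = 138.5·ln(31.7 − 10) − 305.0 = 138.5·ln 21.7 − 305.0 = 138.5·3.0773 − 305.0 = 121.208.
Rounded: 121.

121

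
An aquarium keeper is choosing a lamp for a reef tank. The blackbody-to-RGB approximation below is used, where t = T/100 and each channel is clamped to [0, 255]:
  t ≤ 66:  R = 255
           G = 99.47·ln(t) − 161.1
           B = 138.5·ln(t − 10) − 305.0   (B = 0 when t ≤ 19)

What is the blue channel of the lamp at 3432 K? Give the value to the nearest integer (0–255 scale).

t = 3432/100 = 34.32; the t ≤ 66 branch applies.
B = 138.5·ln(34.32 − 10) − 305.0 = 138.5·ln 24.32 − 305.0 = 138.5·3.1913 − 305.0 = 136.995.
Rounded: 137.

137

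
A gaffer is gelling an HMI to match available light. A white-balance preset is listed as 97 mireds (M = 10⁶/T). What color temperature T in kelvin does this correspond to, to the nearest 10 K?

10310 K

T = 10⁶ / 97 = 10309.28 K → 10310 K.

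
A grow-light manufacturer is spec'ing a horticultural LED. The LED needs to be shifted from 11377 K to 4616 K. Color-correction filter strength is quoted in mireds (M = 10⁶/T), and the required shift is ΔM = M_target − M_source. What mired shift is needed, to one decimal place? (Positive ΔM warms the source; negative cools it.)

M_source = 10⁶/11377 = 87.897; M_target = 10⁶/4616 = 216.638.
ΔM = 216.638 − 87.897 = 128.741 → +128.7 mireds, a warming shift.

+128.7 mireds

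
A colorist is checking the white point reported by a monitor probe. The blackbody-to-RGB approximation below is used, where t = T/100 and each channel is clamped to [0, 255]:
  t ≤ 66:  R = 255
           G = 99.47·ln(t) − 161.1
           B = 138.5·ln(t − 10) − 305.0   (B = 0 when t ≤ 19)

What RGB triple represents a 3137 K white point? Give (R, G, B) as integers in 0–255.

t = 3137/100 = 31.37; the t ≤ 66 branch applies.
R = 255 by definition for t ≤ 66.
G = 99.47·ln 31.37 − 161.1 = 99.47·3.4459 − 161.1 = 181.659.
B = 138.5·ln(31.37 − 10) − 305.0 = 138.5·ln 21.37 − 305.0 = 138.5·3.0620 − 305.0 = 119.085.
Rounded: (255, 182, 119).

(255, 182, 119)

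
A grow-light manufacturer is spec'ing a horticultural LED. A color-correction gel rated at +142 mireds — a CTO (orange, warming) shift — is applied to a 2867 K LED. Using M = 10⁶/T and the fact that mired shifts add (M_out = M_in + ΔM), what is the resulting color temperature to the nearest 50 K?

M_in = 10⁶/2867 = 348.80 mireds.
M_out = 348.80 + (+142) = 490.80 mireds.
T_out = 10⁶/490.80 = 2037.5 K → 2050 K.

2050 K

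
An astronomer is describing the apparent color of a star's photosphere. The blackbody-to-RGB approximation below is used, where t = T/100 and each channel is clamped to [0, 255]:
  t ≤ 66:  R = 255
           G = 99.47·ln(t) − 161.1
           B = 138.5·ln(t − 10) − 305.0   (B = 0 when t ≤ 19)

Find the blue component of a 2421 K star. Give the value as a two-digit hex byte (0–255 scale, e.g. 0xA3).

0x3F

t = 2421/100 = 24.21; the t ≤ 66 branch applies.
B = 138.5·ln(24.21 − 10) − 305.0 = 138.5·ln 14.21 − 305.0 = 138.5·2.6539 − 305.0 = 62.572.
Rounded: 63; in hex, 0x3F.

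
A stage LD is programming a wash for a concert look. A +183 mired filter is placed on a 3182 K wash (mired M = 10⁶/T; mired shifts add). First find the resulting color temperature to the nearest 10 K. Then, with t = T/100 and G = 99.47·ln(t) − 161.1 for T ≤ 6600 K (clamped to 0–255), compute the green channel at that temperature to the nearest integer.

M_in = 10⁶/3182 = 314.27; M_out = 314.27 + (+183) = 497.27.
T_out = 10⁶/497.27 = 2011.0 K → 2010 K; t = 20.1.
G = 99.47·ln 20.1 − 161.1 = 99.47·3.0007 − 161.1 = 137.382.
Rounded: 137.

137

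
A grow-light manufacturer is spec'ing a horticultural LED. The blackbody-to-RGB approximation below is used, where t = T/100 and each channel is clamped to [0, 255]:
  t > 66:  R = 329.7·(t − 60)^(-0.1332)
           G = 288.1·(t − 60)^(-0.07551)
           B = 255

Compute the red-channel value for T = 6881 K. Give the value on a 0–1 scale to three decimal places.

0.968

t = 6881/100 = 68.81; the t > 66 branch applies.
R = 329.7·(68.81 − 60)^(-0.1332) = 329.7·8.81^(-0.1332) = 329.7·0.74839 = 246.745.
On a 0–1 scale: 246.745/255 = 0.9676 → 0.968.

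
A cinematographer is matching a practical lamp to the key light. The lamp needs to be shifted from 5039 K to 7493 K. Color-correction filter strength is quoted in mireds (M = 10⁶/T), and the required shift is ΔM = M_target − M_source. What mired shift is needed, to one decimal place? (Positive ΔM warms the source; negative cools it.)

M_source = 10⁶/5039 = 198.452; M_target = 10⁶/7493 = 133.458.
ΔM = 133.458 − 198.452 = -64.994 → -65.0 mireds, a cooling shift.

-65.0 mireds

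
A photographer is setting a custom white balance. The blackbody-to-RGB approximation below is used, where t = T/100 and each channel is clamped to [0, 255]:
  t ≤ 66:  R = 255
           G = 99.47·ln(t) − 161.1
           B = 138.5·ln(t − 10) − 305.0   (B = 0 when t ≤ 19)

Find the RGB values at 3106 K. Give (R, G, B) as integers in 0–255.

t = 3106/100 = 31.06; the t ≤ 66 branch applies.
R = 255 by definition for t ≤ 66.
G = 99.47·ln 31.06 − 161.1 = 99.47·3.4359 − 161.1 = 180.671.
B = 138.5·ln(31.06 − 10) − 305.0 = 138.5·ln 21.06 − 305.0 = 138.5·3.0474 − 305.0 = 117.062.
Rounded: (255, 181, 117).

(255, 181, 117)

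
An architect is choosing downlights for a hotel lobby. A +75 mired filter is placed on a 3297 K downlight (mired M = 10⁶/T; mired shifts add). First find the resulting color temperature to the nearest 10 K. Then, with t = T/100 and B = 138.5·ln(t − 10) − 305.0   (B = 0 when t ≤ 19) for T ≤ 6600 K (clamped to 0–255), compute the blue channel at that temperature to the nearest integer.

M_in = 10⁶/3297 = 303.31; M_out = 303.31 + (+75) = 378.31.
T_out = 10⁶/378.31 = 2643.4 K → 2640 K; t = 26.4.
B = 138.5·ln(26.4 − 10) − 305.0 = 138.5·ln 16.4 − 305.0 = 138.5·2.7973 − 305.0 = 82.423.
Rounded: 82.

82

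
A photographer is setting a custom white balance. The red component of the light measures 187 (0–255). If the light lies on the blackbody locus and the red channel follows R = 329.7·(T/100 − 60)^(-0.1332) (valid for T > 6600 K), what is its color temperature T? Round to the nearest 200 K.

13000 K

(t − 60)^(-0.1332) = 187/329.7 = 0.56718.
t − 60 = 0.56718^(1/-0.1332) = 0.56718^(-7.508) = 70.620, so t = 130.620.
T = 100·t = 13062 K → 13000 K to the nearest 200 K.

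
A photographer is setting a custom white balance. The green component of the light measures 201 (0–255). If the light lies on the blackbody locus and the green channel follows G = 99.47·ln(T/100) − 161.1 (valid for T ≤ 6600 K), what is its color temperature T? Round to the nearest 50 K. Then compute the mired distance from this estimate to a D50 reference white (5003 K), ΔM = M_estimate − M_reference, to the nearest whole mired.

ln t = (201 + 161.1) / 99.47 = 3.6403.
t = e^3.6403 = 38.103.
T = 100·t = 3810 K → 3800 K to the nearest 50 K.
M_estimate = 10⁶/3800 = 263.16; M_reference = 10⁶/5003 = 199.88.
ΔM = 263.16 − 199.88 = 63.28 → +63 mireds.

+63 mireds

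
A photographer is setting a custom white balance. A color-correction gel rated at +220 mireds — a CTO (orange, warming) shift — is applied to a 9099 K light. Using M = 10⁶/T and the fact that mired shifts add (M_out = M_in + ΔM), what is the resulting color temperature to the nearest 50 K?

M_in = 10⁶/9099 = 109.90 mireds.
M_out = 109.90 + (+220) = 329.90 mireds.
T_out = 10⁶/329.90 = 3031.2 K → 3050 K.

3050 K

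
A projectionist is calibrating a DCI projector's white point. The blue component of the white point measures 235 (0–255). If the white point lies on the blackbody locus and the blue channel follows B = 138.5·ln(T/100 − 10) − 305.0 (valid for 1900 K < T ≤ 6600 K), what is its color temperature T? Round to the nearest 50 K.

ln(t − 10) = (235 + 305.0) / 138.5 = 3.8989.
t − 10 = e^3.8989 = 49.349, so t = 59.349.
T = 100·t = 5935 K → 5950 K to the nearest 50 K.

5950 K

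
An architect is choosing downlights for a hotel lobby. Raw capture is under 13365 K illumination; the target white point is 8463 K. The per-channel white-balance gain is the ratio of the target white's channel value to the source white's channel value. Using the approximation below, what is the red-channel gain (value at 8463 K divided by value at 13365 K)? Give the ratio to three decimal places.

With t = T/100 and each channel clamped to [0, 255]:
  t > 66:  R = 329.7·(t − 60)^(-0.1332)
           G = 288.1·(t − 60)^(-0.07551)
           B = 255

1.157

At 13365 K (t = 133.65):
  R = 329.7·(133.65 − 60)^(-0.1332) = 329.7·73.65^(-0.1332) = 329.7·0.56402 = 185.957.
At 8463 K (t = 84.63):
  R = 329.7·(84.63 − 60)^(-0.1332) = 329.7·24.63^(-0.1332) = 329.7·0.65261 = 215.167.
Gain = 215.167 / 185.957 = 1.1571 → 1.157.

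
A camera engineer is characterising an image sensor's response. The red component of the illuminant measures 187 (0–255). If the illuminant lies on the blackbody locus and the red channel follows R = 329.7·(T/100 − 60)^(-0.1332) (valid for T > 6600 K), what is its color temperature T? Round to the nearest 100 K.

13100 K

(t − 60)^(-0.1332) = 187/329.7 = 0.56718.
t − 60 = 0.56718^(1/-0.1332) = 0.56718^(-7.508) = 70.620, so t = 130.620.
T = 100·t = 13062 K → 13100 K to the nearest 100 K.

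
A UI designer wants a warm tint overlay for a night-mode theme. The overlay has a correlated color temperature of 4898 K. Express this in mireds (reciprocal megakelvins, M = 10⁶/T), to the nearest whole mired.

M = 10⁶ / 4898 = 204.165 → 204 mireds.

204 mireds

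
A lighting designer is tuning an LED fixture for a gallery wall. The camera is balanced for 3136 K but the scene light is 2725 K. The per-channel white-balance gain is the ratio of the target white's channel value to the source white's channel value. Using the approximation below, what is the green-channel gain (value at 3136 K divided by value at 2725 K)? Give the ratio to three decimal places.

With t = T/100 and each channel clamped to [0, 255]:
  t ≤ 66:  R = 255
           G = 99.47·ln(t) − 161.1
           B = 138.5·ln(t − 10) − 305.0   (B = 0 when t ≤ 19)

1.083

At 2725 K (t = 27.25):
  G = 99.47·ln 27.25 − 161.1 = 99.47·3.3051 − 161.1 = 167.654.
At 3136 K (t = 31.36):
  G = 99.47·ln 31.36 − 161.1 = 99.47·3.4455 − 161.1 = 181.627.
Gain = 181.627 / 167.654 = 1.0833 → 1.083.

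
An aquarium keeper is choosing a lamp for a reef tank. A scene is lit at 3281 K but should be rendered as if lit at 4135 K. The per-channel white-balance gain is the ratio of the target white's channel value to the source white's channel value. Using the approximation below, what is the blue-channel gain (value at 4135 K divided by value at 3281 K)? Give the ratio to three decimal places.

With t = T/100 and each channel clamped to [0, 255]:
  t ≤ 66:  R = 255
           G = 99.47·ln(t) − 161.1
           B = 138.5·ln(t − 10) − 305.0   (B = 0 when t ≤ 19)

1.344

At 3281 K (t = 32.81):
  B = 138.5·ln(32.81 − 10) − 305.0 = 138.5·ln 22.81 − 305.0 = 138.5·3.1272 − 305.0 = 128.117.
At 4135 K (t = 41.35):
  B = 138.5·ln(41.35 − 10) − 305.0 = 138.5·ln 31.35 − 305.0 = 138.5·3.4452 − 305.0 = 172.162.
Gain = 172.162 / 128.117 = 1.3438 → 1.344.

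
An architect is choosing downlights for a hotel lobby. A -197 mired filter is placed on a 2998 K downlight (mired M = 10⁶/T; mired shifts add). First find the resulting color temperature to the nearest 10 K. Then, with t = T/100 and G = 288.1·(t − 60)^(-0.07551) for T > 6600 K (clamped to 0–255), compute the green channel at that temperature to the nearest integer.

M_in = 10⁶/2998 = 333.56; M_out = 333.56 + (-197) = 136.56.
T_out = 10⁶/136.56 = 7323.0 K → 7320 K; t = 73.2.
G = 288.1·(73.2 − 60)^(-0.07551) = 288.1·13.2^(-0.07551) = 288.1·0.82297 = 237.098.
Rounded: 237.

237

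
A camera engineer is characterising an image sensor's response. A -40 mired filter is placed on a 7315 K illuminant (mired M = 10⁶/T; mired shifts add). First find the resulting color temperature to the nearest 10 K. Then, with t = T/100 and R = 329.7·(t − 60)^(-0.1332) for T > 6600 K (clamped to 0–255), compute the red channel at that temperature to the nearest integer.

200

M_in = 10⁶/7315 = 136.71; M_out = 136.71 + (-40) = 96.71.
T_out = 10⁶/96.71 = 10340.7 K → 10340 K; t = 103.4.
R = 329.7·(103.4 − 60)^(-0.1332) = 329.7·43.4^(-0.1332) = 329.7·0.60518 = 199.529.
Rounded: 200.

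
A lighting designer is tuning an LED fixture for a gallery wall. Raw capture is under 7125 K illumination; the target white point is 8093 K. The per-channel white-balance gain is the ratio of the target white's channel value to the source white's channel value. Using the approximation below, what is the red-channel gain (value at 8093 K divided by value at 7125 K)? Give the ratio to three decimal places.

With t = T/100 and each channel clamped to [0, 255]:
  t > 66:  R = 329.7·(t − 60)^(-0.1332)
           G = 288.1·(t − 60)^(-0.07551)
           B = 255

At 7125 K (t = 71.25):
  R = 329.7·(71.25 − 60)^(-0.1332) = 329.7·11.25^(-0.1332) = 329.7·0.72441 = 238.839.
At 8093 K (t = 80.93):
  R = 329.7·(80.93 − 60)^(-0.1332) = 329.7·20.93^(-0.1332) = 329.7·0.66692 = 219.883.
Gain = 219.883 / 238.839 = 0.9206 → 0.921.

0.921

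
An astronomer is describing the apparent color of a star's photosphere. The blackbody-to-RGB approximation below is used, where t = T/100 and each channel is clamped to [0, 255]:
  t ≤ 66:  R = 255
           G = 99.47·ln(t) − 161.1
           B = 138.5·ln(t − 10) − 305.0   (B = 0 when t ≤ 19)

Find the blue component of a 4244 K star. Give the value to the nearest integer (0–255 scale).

t = 4244/100 = 42.44; the t ≤ 66 branch applies.
B = 138.5·ln(42.44 − 10) − 305.0 = 138.5·ln 32.44 − 305.0 = 138.5·3.4794 − 305.0 = 176.896.
Rounded: 177.

177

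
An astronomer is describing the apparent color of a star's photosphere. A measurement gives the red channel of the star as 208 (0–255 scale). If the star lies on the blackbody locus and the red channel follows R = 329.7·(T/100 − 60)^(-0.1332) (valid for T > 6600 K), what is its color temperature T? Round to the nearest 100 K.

9200 K

(t − 60)^(-0.1332) = 208/329.7 = 0.63088.
t − 60 = 0.63088^(1/-0.1332) = 0.63088^(-7.508) = 31.763, so t = 91.763.
T = 100·t = 9176 K → 9200 K to the nearest 100 K.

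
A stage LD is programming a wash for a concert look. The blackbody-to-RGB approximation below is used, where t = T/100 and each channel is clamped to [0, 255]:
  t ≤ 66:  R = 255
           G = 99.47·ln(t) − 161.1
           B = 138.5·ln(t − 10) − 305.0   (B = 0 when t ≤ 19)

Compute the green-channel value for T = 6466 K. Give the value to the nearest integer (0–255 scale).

t = 6466/100 = 64.66; the t ≤ 66 branch applies.
G = 99.47·ln 64.66 − 161.1 = 99.47·4.1691 − 161.1 = 253.605.
Rounded: 254.

254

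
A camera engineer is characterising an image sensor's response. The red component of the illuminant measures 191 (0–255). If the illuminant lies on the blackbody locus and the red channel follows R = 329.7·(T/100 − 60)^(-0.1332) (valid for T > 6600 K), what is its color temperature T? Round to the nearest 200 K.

(t − 60)^(-0.1332) = 191/329.7 = 0.57931.
t − 60 = 0.57931^(1/-0.1332) = 0.57931^(-7.508) = 60.245, so t = 120.245.
T = 100·t = 12025 K → 12000 K to the nearest 200 K.

12000 K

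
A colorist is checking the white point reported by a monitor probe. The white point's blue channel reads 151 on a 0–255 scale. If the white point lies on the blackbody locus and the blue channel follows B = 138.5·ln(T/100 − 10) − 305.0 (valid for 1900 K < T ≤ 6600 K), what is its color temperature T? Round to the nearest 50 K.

3700 K

ln(t − 10) = (151 + 305.0) / 138.5 = 3.2924.
t − 10 = e^3.2924 = 26.908, so t = 36.908.
T = 100·t = 3691 K → 3700 K to the nearest 50 K.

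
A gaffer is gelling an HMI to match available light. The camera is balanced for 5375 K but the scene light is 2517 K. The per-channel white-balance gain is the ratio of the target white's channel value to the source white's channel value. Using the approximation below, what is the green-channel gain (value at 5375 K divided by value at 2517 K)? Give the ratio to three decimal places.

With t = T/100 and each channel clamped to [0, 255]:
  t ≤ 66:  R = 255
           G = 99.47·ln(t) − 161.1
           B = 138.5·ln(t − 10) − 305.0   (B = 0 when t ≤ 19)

1.472

At 2517 K (t = 25.17):
  G = 99.47·ln 25.17 − 161.1 = 99.47·3.2257 − 161.1 = 159.756.
At 5375 K (t = 53.75):
  G = 99.47·ln 53.75 − 161.1 = 99.47·3.9843 − 161.1 = 235.223.
Gain = 235.223 / 159.756 = 1.4724 → 1.472.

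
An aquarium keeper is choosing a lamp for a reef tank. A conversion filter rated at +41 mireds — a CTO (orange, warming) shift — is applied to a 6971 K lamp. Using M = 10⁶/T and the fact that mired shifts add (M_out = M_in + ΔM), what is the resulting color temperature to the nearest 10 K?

M_in = 10⁶/6971 = 143.45 mireds.
M_out = 143.45 + (+41) = 184.45 mireds.
T_out = 10⁶/184.45 = 5421.5 K → 5420 K.

5420 K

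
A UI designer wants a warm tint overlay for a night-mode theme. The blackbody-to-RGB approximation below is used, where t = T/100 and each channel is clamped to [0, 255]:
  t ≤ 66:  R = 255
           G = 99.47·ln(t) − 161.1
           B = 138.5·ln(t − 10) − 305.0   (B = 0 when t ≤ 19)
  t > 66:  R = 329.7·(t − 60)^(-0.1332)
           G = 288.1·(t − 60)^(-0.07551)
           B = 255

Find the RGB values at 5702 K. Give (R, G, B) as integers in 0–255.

t = 5702/100 = 57.02; the t ≤ 66 branch applies.
R = 255 by definition for t ≤ 66.
G = 99.47·ln 57.02 − 161.1 = 99.47·4.0434 − 161.1 = 241.097.
B = 138.5·ln(57.02 − 10) − 305.0 = 138.5·ln 47.02 − 305.0 = 138.5·3.8506 − 305.0 = 228.304.
Rounded: (255, 241, 228).

(255, 241, 228)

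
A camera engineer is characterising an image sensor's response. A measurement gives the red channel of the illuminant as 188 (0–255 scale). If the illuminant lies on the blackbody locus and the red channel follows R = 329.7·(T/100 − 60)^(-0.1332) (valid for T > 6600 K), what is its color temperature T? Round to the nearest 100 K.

(t − 60)^(-0.1332) = 188/329.7 = 0.57022.
t − 60 = 0.57022^(1/-0.1332) = 0.57022^(-7.508) = 67.848, so t = 127.848.
T = 100·t = 12785 K → 12800 K to the nearest 100 K.

12800 K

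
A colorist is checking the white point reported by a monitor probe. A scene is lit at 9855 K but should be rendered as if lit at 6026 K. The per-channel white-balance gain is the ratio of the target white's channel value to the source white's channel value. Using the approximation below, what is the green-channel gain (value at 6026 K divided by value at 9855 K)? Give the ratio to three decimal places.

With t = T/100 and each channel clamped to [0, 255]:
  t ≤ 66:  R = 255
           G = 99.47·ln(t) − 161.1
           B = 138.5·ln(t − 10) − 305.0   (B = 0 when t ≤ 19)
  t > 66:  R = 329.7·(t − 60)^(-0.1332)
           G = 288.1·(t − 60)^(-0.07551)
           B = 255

1.128

At 9855 K (t = 98.55):
  G = 288.1·(98.55 − 60)^(-0.07551) = 288.1·38.55^(-0.07551) = 288.1·0.75900 = 218.667.
At 6026 K (t = 60.26):
  G = 99.47·ln 60.26 − 161.1 = 99.47·4.0987 − 161.1 = 246.595.
Gain = 246.595 / 218.667 = 1.1277 → 1.128.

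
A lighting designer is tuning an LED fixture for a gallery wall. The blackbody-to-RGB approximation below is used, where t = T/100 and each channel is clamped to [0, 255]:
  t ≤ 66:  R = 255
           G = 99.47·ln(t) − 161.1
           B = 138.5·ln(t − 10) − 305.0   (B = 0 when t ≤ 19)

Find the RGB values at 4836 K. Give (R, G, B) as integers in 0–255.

t = 4836/100 = 48.36; the t ≤ 66 branch applies.
R = 255 by definition for t ≤ 66.
G = 99.47·ln 48.36 − 161.1 = 99.47·3.8787 − 161.1 = 224.712.
B = 138.5·ln(48.36 − 10) − 305.0 = 138.5·ln 38.36 − 305.0 = 138.5·3.6470 − 305.0 = 200.112.
Rounded: (255, 225, 200).

(255, 225, 200)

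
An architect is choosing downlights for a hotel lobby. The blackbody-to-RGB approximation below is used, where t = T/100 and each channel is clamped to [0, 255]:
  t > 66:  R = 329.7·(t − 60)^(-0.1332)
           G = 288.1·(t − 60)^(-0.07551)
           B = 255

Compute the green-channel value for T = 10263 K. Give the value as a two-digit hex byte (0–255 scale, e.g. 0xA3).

0xD9

t = 10263/100 = 102.63; the t > 66 branch applies.
G = 288.1·(102.63 − 60)^(-0.07551) = 288.1·42.63^(-0.07551) = 288.1·0.75325 = 217.012.
Rounded: 217; in hex, 0xD9.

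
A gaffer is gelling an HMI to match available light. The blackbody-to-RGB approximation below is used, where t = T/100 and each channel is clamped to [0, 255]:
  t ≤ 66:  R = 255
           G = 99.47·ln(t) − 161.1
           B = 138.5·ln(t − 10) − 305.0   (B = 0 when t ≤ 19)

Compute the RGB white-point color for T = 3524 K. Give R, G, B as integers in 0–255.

t = 3524/100 = 35.24; the t ≤ 66 branch applies.
R = 255 by definition for t ≤ 66.
G = 99.47·ln 35.24 − 161.1 = 99.47·3.5622 − 161.1 = 193.230.
B = 138.5·ln(35.24 − 10) − 305.0 = 138.5·ln 25.24 − 305.0 = 138.5·3.2284 − 305.0 = 142.138.
Rounded: (255, 193, 142).

R=255, G=193, B=142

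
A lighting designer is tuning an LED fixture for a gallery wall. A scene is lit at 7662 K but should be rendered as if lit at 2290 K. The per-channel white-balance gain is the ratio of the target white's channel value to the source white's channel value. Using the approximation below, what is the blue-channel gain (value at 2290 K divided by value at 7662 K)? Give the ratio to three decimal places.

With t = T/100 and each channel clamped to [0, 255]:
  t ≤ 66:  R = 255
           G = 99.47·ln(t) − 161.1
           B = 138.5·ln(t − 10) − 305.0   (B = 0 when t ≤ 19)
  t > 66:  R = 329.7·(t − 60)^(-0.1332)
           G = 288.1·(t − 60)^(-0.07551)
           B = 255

0.193

At 7662 K (t = 76.62):
  B = 255 by definition for t > 66.
At 2290 K (t = 22.9):
  B = 138.5·ln(22.9 − 10) − 305.0 = 138.5·ln 12.9 − 305.0 = 138.5·2.5572 − 305.0 = 49.176.
Gain = 49.176 / 255.000 = 0.1928 → 0.193.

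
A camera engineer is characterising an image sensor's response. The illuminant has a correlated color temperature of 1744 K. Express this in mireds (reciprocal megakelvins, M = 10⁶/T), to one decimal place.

573.4 mireds

M = 10⁶ / 1744 = 573.394 → 573.4 mireds.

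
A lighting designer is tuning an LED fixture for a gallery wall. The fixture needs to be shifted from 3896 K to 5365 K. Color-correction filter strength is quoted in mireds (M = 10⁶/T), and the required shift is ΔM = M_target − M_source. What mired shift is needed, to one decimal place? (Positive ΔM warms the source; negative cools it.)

M_source = 10⁶/3896 = 256.674; M_target = 10⁶/5365 = 186.393.
ΔM = 186.393 − 256.674 = -70.280 → -70.3 mireds, a cooling shift.

-70.3 mireds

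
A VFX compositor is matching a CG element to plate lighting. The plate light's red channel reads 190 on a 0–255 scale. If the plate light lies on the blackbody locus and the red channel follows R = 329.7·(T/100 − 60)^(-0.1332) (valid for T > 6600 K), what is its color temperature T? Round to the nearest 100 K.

12300 K

(t − 60)^(-0.1332) = 190/329.7 = 0.57628.
t − 60 = 0.57628^(1/-0.1332) = 0.57628^(-7.508) = 62.667, so t = 122.667.
T = 100·t = 12267 K → 12300 K to the nearest 100 K.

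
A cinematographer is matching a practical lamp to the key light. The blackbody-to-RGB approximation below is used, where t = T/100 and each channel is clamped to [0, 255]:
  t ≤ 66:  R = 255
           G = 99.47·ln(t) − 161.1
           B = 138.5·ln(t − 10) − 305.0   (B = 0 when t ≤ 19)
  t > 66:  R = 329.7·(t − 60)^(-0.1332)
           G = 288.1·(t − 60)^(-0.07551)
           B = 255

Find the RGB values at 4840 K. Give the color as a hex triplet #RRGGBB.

t = 4840/100 = 48.4; the t ≤ 66 branch applies.
R = 255 by definition for t ≤ 66.
G = 99.47·ln 48.4 − 161.1 = 99.47·3.8795 − 161.1 = 224.794.
B = 138.5·ln(48.4 − 10) − 305.0 = 138.5·ln 38.4 − 305.0 = 138.5·3.6481 − 305.0 = 200.256.
Rounded: (255, 225, 200).
In hex: #FFE1C8.

#FFE1C8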